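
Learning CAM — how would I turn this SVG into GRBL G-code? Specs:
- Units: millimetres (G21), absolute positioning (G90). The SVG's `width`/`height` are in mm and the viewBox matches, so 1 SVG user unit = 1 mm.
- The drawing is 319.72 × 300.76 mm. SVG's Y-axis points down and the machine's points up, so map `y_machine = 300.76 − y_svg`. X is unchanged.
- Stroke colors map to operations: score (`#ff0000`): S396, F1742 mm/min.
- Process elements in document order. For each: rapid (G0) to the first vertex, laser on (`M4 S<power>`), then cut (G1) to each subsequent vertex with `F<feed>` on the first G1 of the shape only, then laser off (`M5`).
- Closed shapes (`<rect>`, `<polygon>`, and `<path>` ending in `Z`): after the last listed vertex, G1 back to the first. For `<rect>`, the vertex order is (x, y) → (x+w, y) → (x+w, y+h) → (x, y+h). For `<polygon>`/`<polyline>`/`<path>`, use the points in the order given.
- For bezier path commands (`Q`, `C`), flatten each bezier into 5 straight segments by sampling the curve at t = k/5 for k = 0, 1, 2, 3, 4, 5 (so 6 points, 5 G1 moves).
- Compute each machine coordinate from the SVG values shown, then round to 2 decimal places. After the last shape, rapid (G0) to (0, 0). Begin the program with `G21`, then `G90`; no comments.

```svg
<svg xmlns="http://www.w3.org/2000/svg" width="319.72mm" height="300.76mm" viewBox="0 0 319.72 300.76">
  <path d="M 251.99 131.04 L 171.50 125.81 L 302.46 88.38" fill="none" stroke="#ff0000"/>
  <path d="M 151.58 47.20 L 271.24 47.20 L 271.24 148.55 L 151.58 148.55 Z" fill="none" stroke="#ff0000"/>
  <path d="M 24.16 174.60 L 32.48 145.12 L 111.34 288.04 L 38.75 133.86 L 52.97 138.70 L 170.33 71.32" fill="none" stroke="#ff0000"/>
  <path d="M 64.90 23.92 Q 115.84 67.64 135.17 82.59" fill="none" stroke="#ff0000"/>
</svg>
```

viewBox `0 0 319.72 300.76` with mm width/height → 1 unit = 1 mm. Flip: y_m = 300.76 − y_svg.

**Shape 1** — `<path>` open polyline, stroke `#ff0000` → score (S396, F1742). Machine vertices: (251.99,169.72) → (171.50,174.95) → (302.46,212.38). Open path.

**Shape 2** — `<path>` rectangle, stroke `#ff0000` → score (S396, F1742). Machine vertices: (151.58,253.56) → (271.24,253.56) → (271.24,152.21) → (151.58,152.21) → (151.58,253.56). Closed: final G1 returns to the first vertex.

**Shape 3** — `<path>` open polyline, stroke `#ff0000` → score (S396, F1742). Machine vertices: (24.16,126.16) → (32.48,155.64) → (111.34,12.72) → (38.75,166.90) → (52.97,162.06) → (170.33,229.44). Open path.

**Shape 4** — `<path>` quadratic bezier, stroke `#ff0000` → score (S396, F1742). Control points (SVG): P0=(64.90,23.92), P1=(115.84,67.64), P2=(135.17,82.59); sampled at t=k/5. Machine vertices: (64.90,276.84) → (84.01,260.50) → (100.59,246.47) → (114.65,234.73) → (126.17,225.30) → (135.17,218.17). Open path.

G21
G90
G0 X251.99 Y169.72
M4 S396
G1 X171.50 Y174.95 F1742
G1 X302.46 Y212.38
M5
G0 X151.58 Y253.56
M4 S396
G1 X271.24 Y253.56 F1742
G1 X271.24 Y152.21
G1 X151.58 Y152.21
G1 X151.58 Y253.56
M5
G0 X24.16 Y126.16
M4 S396
G1 X32.48 Y155.64 F1742
G1 X111.34 Y12.72
G1 X38.75 Y166.90
G1 X52.97 Y162.06
G1 X170.33 Y229.44
M5
G0 X64.90 Y276.84
M4 S396
G1 X84.01 Y260.50 F1742
G1 X100.59 Y246.47
G1 X114.65 Y234.73
G1 X126.17 Y225.30
G1 X135.17 Y218.17
M5
G0 X0.00 Y0.00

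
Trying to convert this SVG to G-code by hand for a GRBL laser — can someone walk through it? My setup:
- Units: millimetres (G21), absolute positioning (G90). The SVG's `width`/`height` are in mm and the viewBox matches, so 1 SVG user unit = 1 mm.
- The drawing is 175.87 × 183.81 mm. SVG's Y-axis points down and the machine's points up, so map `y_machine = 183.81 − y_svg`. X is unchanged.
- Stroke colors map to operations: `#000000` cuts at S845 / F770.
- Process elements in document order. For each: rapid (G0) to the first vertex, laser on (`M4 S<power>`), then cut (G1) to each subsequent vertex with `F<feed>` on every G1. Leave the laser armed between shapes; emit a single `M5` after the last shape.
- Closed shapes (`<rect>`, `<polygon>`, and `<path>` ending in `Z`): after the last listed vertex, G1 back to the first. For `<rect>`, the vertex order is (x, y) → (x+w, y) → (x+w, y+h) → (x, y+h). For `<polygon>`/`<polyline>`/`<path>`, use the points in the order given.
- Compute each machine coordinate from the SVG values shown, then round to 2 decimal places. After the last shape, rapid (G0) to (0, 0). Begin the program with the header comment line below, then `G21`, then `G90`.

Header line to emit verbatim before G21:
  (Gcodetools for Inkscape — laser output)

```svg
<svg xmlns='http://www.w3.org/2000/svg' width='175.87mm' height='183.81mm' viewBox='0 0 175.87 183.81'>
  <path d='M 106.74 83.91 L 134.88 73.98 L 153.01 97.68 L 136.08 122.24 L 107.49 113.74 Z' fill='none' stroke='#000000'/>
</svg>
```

1 u = 1 mm; y_m = 183.81 − y.

[1] `<path>` regular polygon, #000000→cut S845 F770: (106.74,99.90) → (134.88,109.83) → (153.01,86.13) → (136.08,61.57) → (107.49,70.07) → (106.74,99.90) (closed)

(Gcodetools for Inkscape — laser output)
G21
G90
G0 X106.74 Y99.90
M4 S845
G1 X134.88 Y109.83 F770
G1 X153.01 Y86.13 F770
G1 X136.08 Y61.57 F770
G1 X107.49 Y70.07 F770
G1 X106.74 Y99.90 F770
M5
G0 X0.00 Y0.00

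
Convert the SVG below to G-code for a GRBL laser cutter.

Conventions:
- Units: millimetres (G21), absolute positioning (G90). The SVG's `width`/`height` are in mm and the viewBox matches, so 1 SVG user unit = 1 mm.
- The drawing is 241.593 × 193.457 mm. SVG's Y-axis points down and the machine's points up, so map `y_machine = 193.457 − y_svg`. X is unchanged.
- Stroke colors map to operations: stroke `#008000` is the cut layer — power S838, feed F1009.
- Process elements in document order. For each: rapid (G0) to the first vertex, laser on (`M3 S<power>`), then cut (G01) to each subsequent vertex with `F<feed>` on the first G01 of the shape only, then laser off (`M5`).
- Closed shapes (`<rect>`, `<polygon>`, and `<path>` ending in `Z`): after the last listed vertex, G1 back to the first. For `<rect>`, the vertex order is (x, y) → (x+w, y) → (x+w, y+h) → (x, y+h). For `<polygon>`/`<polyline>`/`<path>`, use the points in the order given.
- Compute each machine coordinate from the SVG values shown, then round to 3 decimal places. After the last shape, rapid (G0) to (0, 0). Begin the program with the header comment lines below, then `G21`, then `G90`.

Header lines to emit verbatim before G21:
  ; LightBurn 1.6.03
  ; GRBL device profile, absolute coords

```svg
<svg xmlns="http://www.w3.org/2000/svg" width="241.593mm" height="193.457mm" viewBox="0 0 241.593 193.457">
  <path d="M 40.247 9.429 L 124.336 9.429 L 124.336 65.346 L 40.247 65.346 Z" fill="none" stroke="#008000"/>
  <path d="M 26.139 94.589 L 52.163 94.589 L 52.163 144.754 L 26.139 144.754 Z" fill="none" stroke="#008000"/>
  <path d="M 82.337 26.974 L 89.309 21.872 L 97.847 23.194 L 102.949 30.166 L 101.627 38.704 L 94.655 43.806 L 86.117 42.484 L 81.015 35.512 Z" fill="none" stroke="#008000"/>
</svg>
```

Since the viewBox matches the mm dimensions, user units are millimetres directly. The only transform is the Y-flip y_m = 193.457 − y_svg.

Shape 1 is a rectangle drawn with `<path>`. Its stroke #008000 means cut at S838, F1009. After flipping Y the toolpath is (40.247,184.028) → (124.336,184.028) → (124.336,128.111) → (40.247,128.111) → (40.247,184.028), returning to the start.

Shape 2 is a rectangle drawn with `<path>`. Its stroke #008000 means cut at S838, F1009. After flipping Y the toolpath is (26.139,98.868) → (52.163,98.868) → (52.163,48.703) → (26.139,48.703) → (26.139,98.868), returning to the start.

Shape 3 is a regular polygon drawn with `<path>`. Its stroke #008000 means cut at S838, F1009. After flipping Y the toolpath is (82.337,166.483) → (89.309,171.585) → (97.847,170.263) → (102.949,163.291) → (101.627,154.753) → (94.655,149.651) → (86.117,150.973) → (81.015,157.945) → (82.337,166.483), returning to the start.

; LightBurn 1.6.03
; GRBL device profile, absolute coords
G21
G90
G0 X40.247 Y184.028
M3 S838
G01 X124.336 Y184.028 F1009
G01 X124.336 Y128.111
G01 X40.247 Y128.111
G01 X40.247 Y184.028
M5
G0 X26.139 Y98.868
M3 S838
G01 X52.163 Y98.868 F1009
G01 X52.163 Y48.703
G01 X26.139 Y48.703
G01 X26.139 Y98.868
M5
G0 X82.337 Y166.483
M3 S838
G01 X89.309 Y171.585 F1009
G01 X97.847 Y170.263
G01 X102.949 Y163.291
G01 X101.627 Y154.753
G01 X94.655 Y149.651
G01 X86.117 Y150.973
G01 X81.015 Y157.945
G01 X82.337 Y166.483
M5
G0 X0.000 Y0.000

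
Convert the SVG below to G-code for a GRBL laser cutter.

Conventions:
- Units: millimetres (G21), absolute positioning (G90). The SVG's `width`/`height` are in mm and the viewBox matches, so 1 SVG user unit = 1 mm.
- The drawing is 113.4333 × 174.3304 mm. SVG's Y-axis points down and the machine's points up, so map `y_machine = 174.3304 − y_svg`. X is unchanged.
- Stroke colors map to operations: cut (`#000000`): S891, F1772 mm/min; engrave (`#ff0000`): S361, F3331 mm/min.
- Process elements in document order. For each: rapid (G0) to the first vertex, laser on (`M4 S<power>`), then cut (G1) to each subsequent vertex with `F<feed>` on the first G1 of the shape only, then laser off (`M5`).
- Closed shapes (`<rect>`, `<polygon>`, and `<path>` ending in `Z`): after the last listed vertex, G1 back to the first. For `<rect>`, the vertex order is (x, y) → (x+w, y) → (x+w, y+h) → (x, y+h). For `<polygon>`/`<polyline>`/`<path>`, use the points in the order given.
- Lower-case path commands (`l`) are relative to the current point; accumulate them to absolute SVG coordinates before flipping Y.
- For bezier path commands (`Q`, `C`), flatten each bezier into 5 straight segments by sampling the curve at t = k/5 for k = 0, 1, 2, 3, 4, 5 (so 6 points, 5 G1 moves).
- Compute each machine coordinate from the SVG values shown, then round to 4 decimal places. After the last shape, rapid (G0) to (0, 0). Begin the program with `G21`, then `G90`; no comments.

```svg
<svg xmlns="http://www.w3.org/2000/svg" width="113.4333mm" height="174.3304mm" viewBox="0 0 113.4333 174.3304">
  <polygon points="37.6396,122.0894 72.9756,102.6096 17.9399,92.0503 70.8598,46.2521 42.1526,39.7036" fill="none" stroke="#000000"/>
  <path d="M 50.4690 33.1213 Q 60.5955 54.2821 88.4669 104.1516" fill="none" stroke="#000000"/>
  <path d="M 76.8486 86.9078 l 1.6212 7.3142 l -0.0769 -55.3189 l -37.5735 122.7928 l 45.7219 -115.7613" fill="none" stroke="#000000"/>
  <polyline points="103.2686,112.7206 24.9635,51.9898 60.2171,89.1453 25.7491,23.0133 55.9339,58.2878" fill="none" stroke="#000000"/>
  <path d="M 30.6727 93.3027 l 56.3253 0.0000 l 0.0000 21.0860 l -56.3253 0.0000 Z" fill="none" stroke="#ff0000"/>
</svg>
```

G21
G90
G0 X37.6396 Y52.2410
M4 S891
G1 X72.9756 Y71.7208 F1772
G1 X17.9399 Y82.2801
G1 X70.8598 Y128.0783
G1 X42.1526 Y134.6268
G1 X37.6396 Y52.2410
M5
G0 X50.4690 Y141.2091
M4 S891
G1 X55.2294 Y131.5964 F1772
G1 X61.4094 Y119.6871
G1 X69.0090 Y105.4810
G1 X78.0281 Y88.9783
G1 X88.4669 Y70.1788
M5
G0 X76.8486 Y87.4226
M4 S891
G1 X78.4698 Y80.1084 F1772
G1 X78.3929 Y135.4273
G1 X40.8194 Y12.6345
G1 X86.5413 Y128.3958
M5
G0 X103.2686 Y61.6098
M4 S891
G1 X24.9635 Y122.3406 F1772
G1 X60.2171 Y85.1851
G1 X25.7491 Y151.3171
G1 X55.9339 Y116.0426
M5
G0 X30.6727 Y81.0277
M4 S361
G1 X86.9980 Y81.0277 F3331
G1 X86.9980 Y59.9417
G1 X30.6727 Y59.9417
G1 X30.6727 Y81.0277
M5
G0 X0.0000 Y0.0000

1 u = 1 mm; y_m = 174.3304 − y.

[1] `<polygon>` closed polygon, #000000→cut S891 F1772: (37.6396,52.2410) → (72.9756,71.7208) → (17.9399,82.2801) → (70.8598,128.0783) → (42.1526,134.6268) → (37.6396,52.2410) (closed)

[2] `<path>` quadratic bezier, #000000→cut S891 F1772: (50.4690,141.2091) → (55.2294,131.5964) → (61.4094,119.6871) → (69.0090,105.4810) → (78.0281,88.9783) → (88.4669,70.1788)

[3] `<path>` open polyline, #000000→cut S891 F1772: (76.8486,87.4226) → (78.4698,80.1084) → (78.3929,135.4273) → (40.8194,12.6345) → (86.5413,128.3958)

[4] `<polyline>` open polyline, #000000→cut S891 F1772: (103.2686,61.6098) → (24.9635,122.3406) → (60.2171,85.1851) → (25.7491,151.3171) → (55.9339,116.0426)

[5] `<path>` rectangle, #ff0000→engrave S361 F3331: (30.6727,81.0277) → (86.9980,81.0277) → (86.9980,59.9417) → (30.6727,59.9417) → (30.6727,81.0277) (closed)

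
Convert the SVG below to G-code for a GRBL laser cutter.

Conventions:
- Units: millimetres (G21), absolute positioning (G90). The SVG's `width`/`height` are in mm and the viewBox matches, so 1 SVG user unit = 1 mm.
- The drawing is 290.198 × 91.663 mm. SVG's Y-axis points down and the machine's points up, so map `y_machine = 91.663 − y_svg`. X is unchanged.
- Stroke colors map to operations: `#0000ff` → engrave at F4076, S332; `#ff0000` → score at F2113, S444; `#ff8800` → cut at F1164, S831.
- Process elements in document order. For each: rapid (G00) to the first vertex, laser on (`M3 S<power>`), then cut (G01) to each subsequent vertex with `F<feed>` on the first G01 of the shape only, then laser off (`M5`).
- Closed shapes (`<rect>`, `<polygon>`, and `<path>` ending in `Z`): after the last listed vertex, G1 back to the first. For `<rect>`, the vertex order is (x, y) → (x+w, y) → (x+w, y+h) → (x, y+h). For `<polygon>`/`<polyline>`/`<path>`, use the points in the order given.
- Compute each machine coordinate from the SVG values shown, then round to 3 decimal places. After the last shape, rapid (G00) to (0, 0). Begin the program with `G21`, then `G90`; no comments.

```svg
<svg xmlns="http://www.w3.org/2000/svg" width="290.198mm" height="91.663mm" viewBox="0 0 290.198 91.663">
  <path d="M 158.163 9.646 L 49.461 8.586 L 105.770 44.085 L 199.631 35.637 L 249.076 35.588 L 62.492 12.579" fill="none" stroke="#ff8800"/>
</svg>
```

viewBox `0 0 290.198 91.663` with mm width/height → 1 unit = 1 mm. Flip: y_m = 91.663 − y_svg.

**Shape 1** — `<path>` open polyline, stroke `#ff8800` → cut (S831, F1164). Machine vertices: (158.163,82.017) → (49.461,83.077) → (105.770,47.578) → (199.631,56.026) → (249.076,56.075) → (62.492,79.084). Open path.

G21
G90
G00 X158.163 Y82.017
M3 S831
G01 X49.461 Y83.077 F1164
G01 X105.770 Y47.578
G01 X199.631 Y56.026
G01 X249.076 Y56.075
G01 X62.492 Y79.084
M5
G00 X0.000 Y0.000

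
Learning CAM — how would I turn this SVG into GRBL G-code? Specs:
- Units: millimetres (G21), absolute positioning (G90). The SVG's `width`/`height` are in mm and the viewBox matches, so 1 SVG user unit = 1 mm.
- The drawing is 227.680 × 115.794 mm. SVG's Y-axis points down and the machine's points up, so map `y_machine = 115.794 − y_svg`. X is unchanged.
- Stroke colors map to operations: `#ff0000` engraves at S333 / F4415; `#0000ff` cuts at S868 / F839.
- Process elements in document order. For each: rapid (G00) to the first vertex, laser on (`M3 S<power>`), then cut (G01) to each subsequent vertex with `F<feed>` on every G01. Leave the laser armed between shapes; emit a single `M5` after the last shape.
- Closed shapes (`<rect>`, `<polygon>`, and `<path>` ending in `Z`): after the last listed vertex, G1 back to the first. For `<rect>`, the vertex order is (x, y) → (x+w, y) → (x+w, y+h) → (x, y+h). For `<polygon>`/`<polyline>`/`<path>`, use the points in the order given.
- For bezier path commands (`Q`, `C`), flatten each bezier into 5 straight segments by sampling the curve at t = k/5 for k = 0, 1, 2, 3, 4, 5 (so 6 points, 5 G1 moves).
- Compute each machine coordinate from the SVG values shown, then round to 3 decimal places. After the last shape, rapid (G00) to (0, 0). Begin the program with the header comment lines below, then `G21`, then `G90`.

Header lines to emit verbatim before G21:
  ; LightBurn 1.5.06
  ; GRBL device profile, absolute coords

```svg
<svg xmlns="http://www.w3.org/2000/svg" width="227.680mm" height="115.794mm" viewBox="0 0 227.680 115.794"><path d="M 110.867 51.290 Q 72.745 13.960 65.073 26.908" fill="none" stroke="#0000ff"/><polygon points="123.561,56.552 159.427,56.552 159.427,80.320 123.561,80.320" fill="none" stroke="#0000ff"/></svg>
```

Since the viewBox matches the mm dimensions, user units are millimetres directly. The only transform is the Y-flip y_m = 115.794 − y_svg.

Shape 1 is a quadratic bezier drawn with `<path>`. Its stroke #0000ff means cut at S868, F839. After flipping Y the toolpath is (110.867,64.504) → (96.836,77.425) → (85.241,86.324) → (76.083,91.200) → (69.360,92.054) → (65.073,88.886).

Shape 2 is a rectangle drawn with `<polygon>`. Its stroke #0000ff means cut at S868, F839. After flipping Y the toolpath is (123.561,59.242) → (159.427,59.242) → (159.427,35.474) → (123.561,35.474) → (123.561,59.242), returning to the start.

; LightBurn 1.5.06
; GRBL device profile, absolute coords
G21
G90
G00 X110.867 Y64.504
M3 S868
G01 X96.836 Y77.425 F839
G01 X85.241 Y86.324 F839
G01 X76.083 Y91.200 F839
G01 X69.360 Y92.054 F839
G01 X65.073 Y88.886 F839
G00 X123.561 Y59.242
M3 S868
G01 X159.427 Y59.242 F839
G01 X159.427 Y35.474 F839
G01 X123.561 Y35.474 F839
G01 X123.561 Y59.242 F839
M5
G00 X0.000 Y0.000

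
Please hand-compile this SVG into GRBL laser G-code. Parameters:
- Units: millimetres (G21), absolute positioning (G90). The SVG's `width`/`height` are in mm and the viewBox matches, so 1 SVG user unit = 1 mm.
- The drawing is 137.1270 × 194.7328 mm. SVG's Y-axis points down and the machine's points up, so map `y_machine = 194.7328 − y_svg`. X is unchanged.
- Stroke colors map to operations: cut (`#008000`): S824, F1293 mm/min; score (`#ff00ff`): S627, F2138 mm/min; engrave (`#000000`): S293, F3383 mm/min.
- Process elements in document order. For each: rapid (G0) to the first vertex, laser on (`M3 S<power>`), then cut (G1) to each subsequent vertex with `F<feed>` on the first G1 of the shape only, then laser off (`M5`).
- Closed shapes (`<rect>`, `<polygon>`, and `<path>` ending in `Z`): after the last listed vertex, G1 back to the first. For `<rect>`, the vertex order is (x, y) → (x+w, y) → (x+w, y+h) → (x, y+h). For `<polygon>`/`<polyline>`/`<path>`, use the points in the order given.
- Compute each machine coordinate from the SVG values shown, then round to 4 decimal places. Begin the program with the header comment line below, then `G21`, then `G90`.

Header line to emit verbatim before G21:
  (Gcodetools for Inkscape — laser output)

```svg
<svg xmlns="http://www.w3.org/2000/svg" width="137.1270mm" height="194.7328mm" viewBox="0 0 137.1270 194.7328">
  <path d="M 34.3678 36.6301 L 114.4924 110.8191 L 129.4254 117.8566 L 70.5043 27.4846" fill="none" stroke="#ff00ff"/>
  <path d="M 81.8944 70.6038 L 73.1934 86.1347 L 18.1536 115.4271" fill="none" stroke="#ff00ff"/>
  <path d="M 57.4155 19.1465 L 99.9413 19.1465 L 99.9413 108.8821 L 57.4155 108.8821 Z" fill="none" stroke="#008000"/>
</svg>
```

(Gcodetools for Inkscape — laser output)
G21
G90
G0 X34.3678 Y158.1027
M3 S627
G1 X114.4924 Y83.9137 F2138
G1 X129.4254 Y76.8762
G1 X70.5043 Y167.2482
M5
G0 X81.8944 Y124.1290
M3 S627
G1 X73.1934 Y108.5981 F2138
G1 X18.1536 Y79.3057
M5
G0 X57.4155 Y175.5863
M3 S824
G1 X99.9413 Y175.5863 F1293
G1 X99.9413 Y85.8507
G1 X57.4155 Y85.8507
G1 X57.4155 Y175.5863
M5

1 u = 1 mm; y_m = 194.7328 − y.

[1] `<path>` open polyline, #ff00ff→score S627 F2138: (34.3678,158.1027) → (114.4924,83.9137) → (129.4254,76.8762) → (70.5043,167.2482)

[2] `<path>` open polyline, #ff00ff→score S627 F2138: (81.8944,124.1290) → (73.1934,108.5981) → (18.1536,79.3057)

[3] `<path>` rectangle, #008000→cut S824 F1293: (57.4155,175.5863) → (99.9413,175.5863) → (99.9413,85.8507) → (57.4155,85.8507) → (57.4155,175.5863) (closed)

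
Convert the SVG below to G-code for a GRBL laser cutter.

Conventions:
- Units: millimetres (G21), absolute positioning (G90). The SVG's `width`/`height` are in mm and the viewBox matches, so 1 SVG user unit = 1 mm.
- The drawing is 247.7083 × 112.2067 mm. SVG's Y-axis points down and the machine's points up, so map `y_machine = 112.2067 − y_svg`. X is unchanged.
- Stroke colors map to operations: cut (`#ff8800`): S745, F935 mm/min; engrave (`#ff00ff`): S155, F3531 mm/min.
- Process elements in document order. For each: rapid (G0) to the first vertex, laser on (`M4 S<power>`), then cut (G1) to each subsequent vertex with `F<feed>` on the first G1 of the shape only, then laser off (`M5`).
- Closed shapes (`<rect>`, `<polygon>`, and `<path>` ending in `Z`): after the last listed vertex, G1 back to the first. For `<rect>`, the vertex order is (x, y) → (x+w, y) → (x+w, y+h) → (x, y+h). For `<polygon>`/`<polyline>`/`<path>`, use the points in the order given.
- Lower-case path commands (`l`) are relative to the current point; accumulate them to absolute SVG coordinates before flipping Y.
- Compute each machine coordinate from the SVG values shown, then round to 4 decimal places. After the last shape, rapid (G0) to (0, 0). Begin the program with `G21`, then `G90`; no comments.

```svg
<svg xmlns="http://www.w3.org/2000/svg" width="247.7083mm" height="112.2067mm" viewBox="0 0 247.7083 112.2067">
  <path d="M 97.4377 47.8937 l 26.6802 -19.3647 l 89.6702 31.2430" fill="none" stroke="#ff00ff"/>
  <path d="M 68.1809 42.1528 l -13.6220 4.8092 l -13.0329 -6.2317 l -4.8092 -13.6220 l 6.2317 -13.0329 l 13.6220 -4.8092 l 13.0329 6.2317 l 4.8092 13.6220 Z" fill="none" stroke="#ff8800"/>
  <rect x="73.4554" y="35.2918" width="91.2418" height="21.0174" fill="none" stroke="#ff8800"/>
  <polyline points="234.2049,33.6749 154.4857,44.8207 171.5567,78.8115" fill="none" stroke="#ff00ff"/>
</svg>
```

G21
G90
G0 X97.4377 Y64.3130
M4 S155
G1 X124.1179 Y83.6777 F3531
G1 X213.7881 Y52.4347
M5
G0 X68.1809 Y70.0539
M4 S745
G1 X54.5589 Y65.2447 F935
G1 X41.5260 Y71.4764
G1 X36.7168 Y85.0984
G1 X42.9485 Y98.1313
G1 X56.5705 Y102.9405
G1 X69.6034 Y96.7088
G1 X74.4126 Y83.0868
G1 X68.1809 Y70.0539
M5
G0 X73.4554 Y76.9149
M4 S745
G1 X164.6972 Y76.9149 F935
G1 X164.6972 Y55.8975
G1 X73.4554 Y55.8975
G1 X73.4554 Y76.9149
M5
G0 X234.2049 Y78.5318
M4 S155
G1 X154.4857 Y67.3860 F3531
G1 X171.5567 Y33.3952
M5
G0 X0.0000 Y0.0000

1 u = 1 mm; y_m = 112.2067 − y.

[1] `<path>` open polyline, #ff00ff→engrave S155 F3531: (97.4377,64.3130) → (124.1179,83.6777) → (213.7881,52.4347)

[2] `<path>` regular polygon, #ff8800→cut S745 F935: (68.1809,70.0539) → (54.5589,65.2447) → (41.5260,71.4764) → (36.7168,85.0984) → (42.9485,98.1313) → (56.5705,102.9405) → (69.6034,96.7088) → (74.4126,83.0868) → (68.1809,70.0539) (closed)

[3] `<rect>` rectangle, #ff8800→cut S745 F935: (73.4554,76.9149) → (164.6972,76.9149) → (164.6972,55.8975) → (73.4554,55.8975) → (73.4554,76.9149) (closed)

[4] `<polyline>` open polyline, #ff00ff→engrave S155 F3531: (234.2049,78.5318) → (154.4857,67.3860) → (171.5567,33.3952)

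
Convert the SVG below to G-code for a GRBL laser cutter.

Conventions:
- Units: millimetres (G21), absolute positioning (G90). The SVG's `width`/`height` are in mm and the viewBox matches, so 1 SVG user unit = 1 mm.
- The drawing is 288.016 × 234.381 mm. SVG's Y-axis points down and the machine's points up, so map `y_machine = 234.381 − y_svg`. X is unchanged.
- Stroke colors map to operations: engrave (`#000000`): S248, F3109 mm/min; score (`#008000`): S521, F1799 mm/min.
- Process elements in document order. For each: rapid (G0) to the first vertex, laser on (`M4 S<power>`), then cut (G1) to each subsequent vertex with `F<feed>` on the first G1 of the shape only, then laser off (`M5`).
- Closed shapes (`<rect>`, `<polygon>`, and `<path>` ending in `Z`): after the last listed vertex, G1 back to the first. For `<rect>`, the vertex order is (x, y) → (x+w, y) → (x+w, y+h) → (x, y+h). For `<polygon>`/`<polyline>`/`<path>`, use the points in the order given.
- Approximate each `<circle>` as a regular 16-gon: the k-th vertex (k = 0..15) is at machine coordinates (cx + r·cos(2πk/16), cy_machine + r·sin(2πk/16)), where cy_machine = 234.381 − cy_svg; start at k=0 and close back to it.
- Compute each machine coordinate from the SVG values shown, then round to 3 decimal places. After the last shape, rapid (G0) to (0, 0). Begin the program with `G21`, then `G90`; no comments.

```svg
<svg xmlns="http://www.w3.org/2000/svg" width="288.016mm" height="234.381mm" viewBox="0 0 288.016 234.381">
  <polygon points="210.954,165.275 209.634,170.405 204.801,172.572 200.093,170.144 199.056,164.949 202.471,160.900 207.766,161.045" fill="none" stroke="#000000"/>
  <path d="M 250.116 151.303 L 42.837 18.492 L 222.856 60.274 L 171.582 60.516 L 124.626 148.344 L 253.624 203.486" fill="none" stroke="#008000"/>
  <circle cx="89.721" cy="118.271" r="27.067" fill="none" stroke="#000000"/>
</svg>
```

viewBox `0 0 288.016 234.381` with mm width/height → 1 unit = 1 mm. Flip: y_m = 234.381 − y_svg.

**Shape 1** — `<polygon>` regular polygon, stroke `#000000` → engrave (S248, F3109). Machine vertices: (210.954,69.106) → (209.634,63.976) → (204.801,61.809) → (200.093,64.237) → (199.056,69.432) → (202.471,73.481) → (207.766,73.336) → (210.954,69.106). Closed: final G1 returns to the first vertex.

**Shape 2** — `<path>` open polyline, stroke `#008000` → score (S521, F1799). Machine vertices: (250.116,83.078) → (42.837,215.889) → (222.856,174.107) → (171.582,173.865) → (124.626,86.037) → (253.624,30.895). Open path.

**Shape 3** — `<circle>` circle, stroke `#000000` → engrave (S248, F3109). Machine vertices: (116.788,116.110) → (114.728,126.468) → (108.860,135.249) → (100.079,141.117) → (89.721,143.177) → (79.363,141.117) → (70.582,135.249) → (64.714,126.468) → (62.654,116.110) → (64.714,105.752) → (70.582,96.971) → (79.363,91.103) → (89.721,89.043) → (100.079,91.103) → (108.860,96.971) → (114.728,105.752) → (116.788,116.110). Closed: final G1 returns to the first vertex.

G21
G90
G0 X210.954 Y69.106
M4 S248
G1 X209.634 Y63.976 F3109
G1 X204.801 Y61.809
G1 X200.093 Y64.237
G1 X199.056 Y69.432
G1 X202.471 Y73.481
G1 X207.766 Y73.336
G1 X210.954 Y69.106
M5
G0 X250.116 Y83.078
M4 S521
G1 X42.837 Y215.889 F1799
G1 X222.856 Y174.107
G1 X171.582 Y173.865
G1 X124.626 Y86.037
G1 X253.624 Y30.895
M5
G0 X116.788 Y116.110
M4 S248
G1 X114.728 Y126.468 F3109
G1 X108.860 Y135.249
G1 X100.079 Y141.117
G1 X89.721 Y143.177
G1 X79.363 Y141.117
G1 X70.582 Y135.249
G1 X64.714 Y126.468
G1 X62.654 Y116.110
G1 X64.714 Y105.752
G1 X70.582 Y96.971
G1 X79.363 Y91.103
G1 X89.721 Y89.043
G1 X100.079 Y91.103
G1 X108.860 Y96.971
G1 X114.728 Y105.752
G1 X116.788 Y116.110
M5
G0 X0.000 Y0.000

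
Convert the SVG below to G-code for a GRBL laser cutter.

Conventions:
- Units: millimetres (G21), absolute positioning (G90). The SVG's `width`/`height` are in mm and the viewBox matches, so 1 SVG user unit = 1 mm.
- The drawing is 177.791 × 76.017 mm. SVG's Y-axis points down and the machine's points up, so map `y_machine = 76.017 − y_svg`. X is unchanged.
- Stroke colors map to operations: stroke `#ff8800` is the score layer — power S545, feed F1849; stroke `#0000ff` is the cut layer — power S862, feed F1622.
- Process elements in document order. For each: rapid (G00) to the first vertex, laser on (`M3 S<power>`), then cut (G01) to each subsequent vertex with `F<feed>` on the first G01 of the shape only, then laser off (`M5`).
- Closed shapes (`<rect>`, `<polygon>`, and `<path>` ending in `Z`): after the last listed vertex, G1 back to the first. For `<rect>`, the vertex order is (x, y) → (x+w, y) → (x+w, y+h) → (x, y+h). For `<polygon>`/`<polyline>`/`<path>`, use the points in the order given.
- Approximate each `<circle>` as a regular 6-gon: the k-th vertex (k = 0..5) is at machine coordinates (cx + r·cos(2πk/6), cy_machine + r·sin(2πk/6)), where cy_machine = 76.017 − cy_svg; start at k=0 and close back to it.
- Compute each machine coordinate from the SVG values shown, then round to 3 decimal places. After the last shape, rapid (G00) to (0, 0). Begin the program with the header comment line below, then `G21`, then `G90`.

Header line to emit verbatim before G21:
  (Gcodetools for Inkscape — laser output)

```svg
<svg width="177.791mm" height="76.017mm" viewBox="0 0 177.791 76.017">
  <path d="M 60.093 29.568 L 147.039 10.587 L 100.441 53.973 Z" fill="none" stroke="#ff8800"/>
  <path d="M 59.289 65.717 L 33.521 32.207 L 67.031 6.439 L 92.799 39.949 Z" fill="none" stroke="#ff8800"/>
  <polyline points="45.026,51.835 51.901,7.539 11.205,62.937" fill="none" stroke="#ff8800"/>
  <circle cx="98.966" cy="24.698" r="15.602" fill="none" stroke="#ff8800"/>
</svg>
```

Since the viewBox matches the mm dimensions, user units are millimetres directly. The only transform is the Y-flip y_m = 76.017 − y_svg.

Shape 1 is a closed polygon drawn with `<path>`. Its stroke #ff8800 means score at S545, F1849. After flipping Y the toolpath is (60.093,46.449) → (147.039,65.430) → (100.441,22.044) → (60.093,46.449), returning to the start.

Shape 2 is a regular polygon drawn with `<path>`. Its stroke #ff8800 means score at S545, F1849. After flipping Y the toolpath is (59.289,10.300) → (33.521,43.810) → (67.031,69.578) → (92.799,36.068) → (59.289,10.300), returning to the start.

Shape 3 is a open polyline drawn with `<polyline>`. Its stroke #ff8800 means score at S545, F1849. After flipping Y the toolpath is (45.026,24.182) → (51.901,68.478) → (11.205,13.080).

Shape 4 is a circle drawn with `<circle>`. Its stroke #ff8800 means score at S545, F1849. After flipping Y the toolpath is (114.568,51.319) → (106.767,64.831) → (91.165,64.831) → (83.364,51.319) → (91.165,37.807) → (106.767,37.807) → (114.568,51.319), returning to the start.

(Gcodetools for Inkscape — laser output)
G21
G90
G00 X60.093 Y46.449
M3 S545
G01 X147.039 Y65.430 F1849
G01 X100.441 Y22.044
G01 X60.093 Y46.449
M5
G00 X59.289 Y10.300
M3 S545
G01 X33.521 Y43.810 F1849
G01 X67.031 Y69.578
G01 X92.799 Y36.068
G01 X59.289 Y10.300
M5
G00 X45.026 Y24.182
M3 S545
G01 X51.901 Y68.478 F1849
G01 X11.205 Y13.080
M5
G00 X114.568 Y51.319
M3 S545
G01 X106.767 Y64.831 F1849
G01 X91.165 Y64.831
G01 X83.364 Y51.319
G01 X91.165 Y37.807
G01 X106.767 Y37.807
G01 X114.568 Y51.319
M5
G00 X0.000 Y0.000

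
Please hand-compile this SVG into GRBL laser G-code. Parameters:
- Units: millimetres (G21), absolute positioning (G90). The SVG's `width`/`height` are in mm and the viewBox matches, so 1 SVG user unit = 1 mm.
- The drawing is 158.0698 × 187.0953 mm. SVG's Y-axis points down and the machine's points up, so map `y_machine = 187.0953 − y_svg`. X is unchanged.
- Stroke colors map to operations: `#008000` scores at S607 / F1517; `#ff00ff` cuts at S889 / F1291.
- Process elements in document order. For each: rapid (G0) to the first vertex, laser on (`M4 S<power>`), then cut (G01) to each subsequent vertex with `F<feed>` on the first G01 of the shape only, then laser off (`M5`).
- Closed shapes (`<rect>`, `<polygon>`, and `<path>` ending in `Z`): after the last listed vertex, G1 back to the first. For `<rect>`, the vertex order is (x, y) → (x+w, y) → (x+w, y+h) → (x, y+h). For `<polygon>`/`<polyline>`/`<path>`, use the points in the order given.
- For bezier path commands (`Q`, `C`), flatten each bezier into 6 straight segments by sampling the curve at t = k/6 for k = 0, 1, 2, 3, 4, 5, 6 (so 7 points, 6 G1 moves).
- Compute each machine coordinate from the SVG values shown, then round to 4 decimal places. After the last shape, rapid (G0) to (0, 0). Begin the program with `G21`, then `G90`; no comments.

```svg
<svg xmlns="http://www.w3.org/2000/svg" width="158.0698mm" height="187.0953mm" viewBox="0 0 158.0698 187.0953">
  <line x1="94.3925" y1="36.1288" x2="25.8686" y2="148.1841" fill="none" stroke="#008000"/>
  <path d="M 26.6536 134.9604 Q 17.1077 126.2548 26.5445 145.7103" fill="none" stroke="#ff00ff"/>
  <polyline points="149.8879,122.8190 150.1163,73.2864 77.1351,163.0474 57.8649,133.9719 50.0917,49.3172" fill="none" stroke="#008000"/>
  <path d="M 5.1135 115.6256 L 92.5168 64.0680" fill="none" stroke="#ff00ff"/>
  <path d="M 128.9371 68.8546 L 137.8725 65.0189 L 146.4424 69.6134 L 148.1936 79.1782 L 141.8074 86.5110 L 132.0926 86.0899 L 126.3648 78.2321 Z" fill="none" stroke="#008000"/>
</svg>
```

Since the viewBox matches the mm dimensions, user units are millimetres directly. The only transform is the Y-flip y_m = 187.0953 − y_svg.

Shape 1 is a line segment drawn with `<line>`. Its stroke #008000 means score at S607, F1517. After flipping Y the toolpath is (94.3925,150.9665) → (25.8686,38.9112).

Shape 2 is a quadratic bezier drawn with `<path>`. Its stroke #ff00ff means cut at S889, F1291. After flipping Y the toolpath is (26.6536,52.1349) → (23.9989,54.2545) → (22.3989,54.8096) → (21.8534,53.8002) → (22.3625,51.2263) → (23.9262,47.0879) → (26.5445,41.3850).

Shape 3 is a open polyline drawn with `<polyline>`. Its stroke #008000 means score at S607, F1517. After flipping Y the toolpath is (149.8879,64.2763) → (150.1163,113.8089) → (77.1351,24.0479) → (57.8649,53.1234) → (50.0917,137.7781).

Shape 4 is a line segment drawn with `<path>`. Its stroke #ff00ff means cut at S889, F1291. After flipping Y the toolpath is (5.1135,71.4697) → (92.5168,123.0273).

Shape 5 is a regular polygon drawn with `<path>`. Its stroke #008000 means score at S607, F1517. After flipping Y the toolpath is (128.9371,118.2407) → (137.8725,122.0764) → (146.4424,117.4819) → (148.1936,107.9171) → (141.8074,100.5843) → (132.0926,101.0054) → (126.3648,108.8632) → (128.9371,118.2407), returning to the start.

G21
G90
G0 X94.3925 Y150.9665
M4 S607
G01 X25.8686 Y38.9112 F1517
M5
G0 X26.6536 Y52.1349
M4 S889
G01 X23.9989 Y54.2545 F1291
G01 X22.3989 Y54.8096
G01 X21.8534 Y53.8002
G01 X22.3625 Y51.2263
G01 X23.9262 Y47.0879
G01 X26.5445 Y41.3850
M5
G0 X149.8879 Y64.2763
M4 S607
G01 X150.1163 Y113.8089 F1517
G01 X77.1351 Y24.0479
G01 X57.8649 Y53.1234
G01 X50.0917 Y137.7781
M5
G0 X5.1135 Y71.4697
M4 S889
G01 X92.5168 Y123.0273 F1291
M5
G0 X128.9371 Y118.2407
M4 S607
G01 X137.8725 Y122.0764 F1517
G01 X146.4424 Y117.4819
G01 X148.1936 Y107.9171
G01 X141.8074 Y100.5843
G01 X132.0926 Y101.0054
G01 X126.3648 Y108.8632
G01 X128.9371 Y118.2407
M5
G0 X0.0000 Y0.0000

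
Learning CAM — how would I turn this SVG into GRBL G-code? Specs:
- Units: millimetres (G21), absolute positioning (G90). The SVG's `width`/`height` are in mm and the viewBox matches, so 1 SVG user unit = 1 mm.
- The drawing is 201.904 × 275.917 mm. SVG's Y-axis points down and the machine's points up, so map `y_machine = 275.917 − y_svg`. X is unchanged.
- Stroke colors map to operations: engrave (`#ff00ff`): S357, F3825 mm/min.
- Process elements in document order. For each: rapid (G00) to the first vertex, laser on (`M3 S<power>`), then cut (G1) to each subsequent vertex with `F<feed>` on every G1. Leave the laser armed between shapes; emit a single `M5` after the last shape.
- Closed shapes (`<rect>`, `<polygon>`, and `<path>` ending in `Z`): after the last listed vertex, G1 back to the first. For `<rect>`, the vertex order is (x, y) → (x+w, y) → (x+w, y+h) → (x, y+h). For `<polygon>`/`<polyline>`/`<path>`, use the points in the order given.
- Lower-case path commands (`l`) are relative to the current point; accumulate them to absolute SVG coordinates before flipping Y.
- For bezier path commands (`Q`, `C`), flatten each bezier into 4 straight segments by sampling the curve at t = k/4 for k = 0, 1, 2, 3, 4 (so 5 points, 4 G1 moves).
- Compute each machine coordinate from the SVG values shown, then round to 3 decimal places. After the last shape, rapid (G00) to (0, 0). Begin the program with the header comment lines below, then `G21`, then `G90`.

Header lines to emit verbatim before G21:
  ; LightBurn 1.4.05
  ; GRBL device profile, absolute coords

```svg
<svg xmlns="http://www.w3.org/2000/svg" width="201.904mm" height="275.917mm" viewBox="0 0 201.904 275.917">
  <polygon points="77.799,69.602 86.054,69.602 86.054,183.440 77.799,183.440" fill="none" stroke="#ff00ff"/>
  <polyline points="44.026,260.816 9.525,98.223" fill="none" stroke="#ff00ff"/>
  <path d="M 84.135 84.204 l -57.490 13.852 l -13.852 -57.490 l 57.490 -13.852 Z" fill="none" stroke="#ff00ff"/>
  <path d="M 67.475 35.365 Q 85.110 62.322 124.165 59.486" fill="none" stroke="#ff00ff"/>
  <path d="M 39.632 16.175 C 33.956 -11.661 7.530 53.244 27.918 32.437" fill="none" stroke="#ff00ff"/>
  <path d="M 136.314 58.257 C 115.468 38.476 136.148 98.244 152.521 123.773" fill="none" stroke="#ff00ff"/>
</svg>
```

viewBox `0 0 201.904 275.917` with mm width/height → 1 unit = 1 mm. Flip: y_m = 275.917 − y_svg.

**Shape 1** — `<polygon>` rectangle, stroke `#ff00ff` → engrave (S357, F3825). Machine vertices: (77.799,206.315) → (86.054,206.315) → (86.054,92.477) → (77.799,92.477) → (77.799,206.315). Closed: final G1 returns to the first vertex.

**Shape 2** — `<polyline>` line segment, stroke `#ff00ff` → engrave (S357, F3825). Machine vertices: (44.026,15.101) → (9.525,177.694). Open path.

**Shape 3** — `<path>` regular polygon, stroke `#ff00ff` → engrave (S357, F3825). Machine vertices: (84.135,191.713) → (26.645,177.861) → (12.793,235.351) → (70.283,249.203) → (84.135,191.713). Closed: final G1 returns to the first vertex.

**Shape 4** — `<path>` quadratic bezier, stroke `#ff00ff` → engrave (S357, F3825). Control points (SVG): P0=(67.475,35.365), P1=(85.110,62.322), P2=(124.165,59.486); sampled at t=k/4. Machine vertices: (67.475,240.552) → (77.631,228.936) → (90.465,221.043) → (105.976,216.875) → (124.165,216.431). Open path.

**Shape 5** — `<path>` cubic bezier, stroke `#ff00ff` → engrave (S357, F3825). Control points (SVG): P0=(39.632,16.175), P1=(33.956,-11.661), P2=(7.530,53.244), P3=(27.918,32.437); sampled at t=k/4. Machine vertices: (39.632,259.742) → (32.540,266.018) → (24.001,254.247) → (20.349,241.157) → (27.918,243.480). Open path.

**Shape 6** — `<path>` cubic bezier, stroke `#ff00ff` → engrave (S357, F3825). Control points (SVG): P0=(136.314,58.257), P1=(115.468,38.476), P2=(136.148,98.244), P3=(152.521,123.773); sampled at t=k/4. Machine vertices: (136.314,217.660) → (127.749,219.358) → (130.460,201.893) → (140.150,175.933) → (152.521,152.144). Open path.

; LightBurn 1.4.05
; GRBL device profile, absolute coords
G21
G90
G00 X77.799 Y206.315
M3 S357
G1 X86.054 Y206.315 F3825
G1 X86.054 Y92.477 F3825
G1 X77.799 Y92.477 F3825
G1 X77.799 Y206.315 F3825
G00 X44.026 Y15.101
M3 S357
G1 X9.525 Y177.694 F3825
G00 X84.135 Y191.713
M3 S357
G1 X26.645 Y177.861 F3825
G1 X12.793 Y235.351 F3825
G1 X70.283 Y249.203 F3825
G1 X84.135 Y191.713 F3825
G00 X67.475 Y240.552
M3 S357
G1 X77.631 Y228.936 F3825
G1 X90.465 Y221.043 F3825
G1 X105.976 Y216.875 F3825
G1 X124.165 Y216.431 F3825
G00 X39.632 Y259.742
M3 S357
G1 X32.540 Y266.018 F3825
G1 X24.001 Y254.247 F3825
G1 X20.349 Y241.157 F3825
G1 X27.918 Y243.480 F3825
G00 X136.314 Y217.660
M3 S357
G1 X127.749 Y219.358 F3825
G1 X130.460 Y201.893 F3825
G1 X140.150 Y175.933 F3825
G1 X152.521 Y152.144 F3825
M5
G00 X0.000 Y0.000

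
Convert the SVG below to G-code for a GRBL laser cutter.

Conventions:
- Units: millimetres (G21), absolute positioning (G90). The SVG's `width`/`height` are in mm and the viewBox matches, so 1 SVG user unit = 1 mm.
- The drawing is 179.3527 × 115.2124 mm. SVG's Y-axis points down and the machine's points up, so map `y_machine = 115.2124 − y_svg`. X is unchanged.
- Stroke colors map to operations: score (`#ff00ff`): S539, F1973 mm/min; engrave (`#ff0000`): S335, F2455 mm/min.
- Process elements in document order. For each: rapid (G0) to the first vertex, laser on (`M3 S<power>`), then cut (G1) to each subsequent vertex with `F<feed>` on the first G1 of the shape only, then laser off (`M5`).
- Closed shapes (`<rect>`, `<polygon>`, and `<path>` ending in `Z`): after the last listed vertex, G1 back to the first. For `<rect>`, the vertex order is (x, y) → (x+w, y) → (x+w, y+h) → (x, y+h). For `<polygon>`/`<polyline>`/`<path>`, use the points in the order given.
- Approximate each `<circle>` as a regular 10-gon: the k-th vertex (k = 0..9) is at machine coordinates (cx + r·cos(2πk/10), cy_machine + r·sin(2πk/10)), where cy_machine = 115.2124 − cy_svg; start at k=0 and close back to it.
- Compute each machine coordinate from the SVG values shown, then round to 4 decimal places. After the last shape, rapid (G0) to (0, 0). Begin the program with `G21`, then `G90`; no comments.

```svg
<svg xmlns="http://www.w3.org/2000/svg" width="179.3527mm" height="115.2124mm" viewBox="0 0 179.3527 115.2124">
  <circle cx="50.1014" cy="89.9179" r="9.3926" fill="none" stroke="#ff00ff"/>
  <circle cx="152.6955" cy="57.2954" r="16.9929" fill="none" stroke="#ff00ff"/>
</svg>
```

viewBox `0 0 179.3527 115.2124` with mm width/height → 1 unit = 1 mm. Flip: y_m = 115.2124 − y_svg.

**Shape 1** — `<circle>` circle, stroke `#ff00ff` → score (S539, F1973). Machine vertices: (59.4940,25.2945) → (57.7002,30.8153) → (53.0039,34.2274) → (47.1989,34.2274) → (42.5026,30.8153) → (40.7088,25.2945) → (42.5026,19.7737) → (47.1989,16.3616) → (53.0039,16.3616) → (57.7002,19.7737) → (59.4940,25.2945). Closed: final G1 returns to the first vertex.

**Shape 2** — `<circle>` circle, stroke `#ff00ff` → score (S539, F1973). Machine vertices: (169.6884,57.9170) → (166.4430,67.9052) → (157.9466,74.0782) → (147.4444,74.0782) → (138.9480,67.9052) → (135.7026,57.9170) → (138.9480,47.9288) → (147.4444,41.7558) → (157.9466,41.7558) → (166.4430,47.9288) → (169.6884,57.9170). Closed: final G1 returns to the first vertex.

G21
G90
G0 X59.4940 Y25.2945
M3 S539
G1 X57.7002 Y30.8153 F1973
G1 X53.0039 Y34.2274
G1 X47.1989 Y34.2274
G1 X42.5026 Y30.8153
G1 X40.7088 Y25.2945
G1 X42.5026 Y19.7737
G1 X47.1989 Y16.3616
G1 X53.0039 Y16.3616
G1 X57.7002 Y19.7737
G1 X59.4940 Y25.2945
M5
G0 X169.6884 Y57.9170
M3 S539
G1 X166.4430 Y67.9052 F1973
G1 X157.9466 Y74.0782
G1 X147.4444 Y74.0782
G1 X138.9480 Y67.9052
G1 X135.7026 Y57.9170
G1 X138.9480 Y47.9288
G1 X147.4444 Y41.7558
G1 X157.9466 Y41.7558
G1 X166.4430 Y47.9288
G1 X169.6884 Y57.9170
M5
G0 X0.0000 Y0.0000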